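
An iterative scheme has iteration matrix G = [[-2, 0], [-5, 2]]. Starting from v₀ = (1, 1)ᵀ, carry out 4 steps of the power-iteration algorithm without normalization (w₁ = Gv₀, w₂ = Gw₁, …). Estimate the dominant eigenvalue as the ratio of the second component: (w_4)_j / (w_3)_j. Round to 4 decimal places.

λ ≈ -1.3333

w1 = Gv₀ = (-2, -3)
w2 = Gw1 = (4, 4)
w3 = Gw2 = (-8, -12)
w4 = Gw3 = (16, 16)
Ratio at component: 16 / -12 = -1.3333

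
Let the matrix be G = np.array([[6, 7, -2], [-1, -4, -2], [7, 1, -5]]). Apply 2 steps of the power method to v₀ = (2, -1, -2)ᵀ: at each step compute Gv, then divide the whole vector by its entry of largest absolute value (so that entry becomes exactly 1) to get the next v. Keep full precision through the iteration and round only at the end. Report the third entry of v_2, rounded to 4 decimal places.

Gv0 = (9.00000, 6.00000, 23.00000); divide by 23.00000 → v1 = (0.39130, 0.26087, 1.00000)
Gv1 = (2.17391, -3.43478, -2.00000); divide by -3.43478 → v2 = (-0.63291, 1.00000, 0.58228)
Requested entry of v2: -46/-79 = 0.5823

0.5823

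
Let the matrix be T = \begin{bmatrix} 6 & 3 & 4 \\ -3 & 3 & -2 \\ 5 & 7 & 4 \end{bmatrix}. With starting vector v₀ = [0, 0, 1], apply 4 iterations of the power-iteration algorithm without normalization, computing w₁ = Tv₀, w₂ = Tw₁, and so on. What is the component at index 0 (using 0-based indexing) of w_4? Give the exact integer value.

w1 = Tv₀ = (6·0 + 3·0 + 4·1; (-3)·0 + 3·0 + (-2)·1; 5·0 + 7·0 + 4·1) = (4, -2, 4)
w2 = Tw1 = (6·4 + 3·(-2) + 4·4; (-3)·4 + 3·(-2) + (-2)·4; 5·4 + 7·(-2) + 4·4) = (34, -26, 22)
w3 = Tw2 = (214, -224, 76)
w4 = Tw3 = (916, -1466, -194)
The requested component of w4 is 916.

916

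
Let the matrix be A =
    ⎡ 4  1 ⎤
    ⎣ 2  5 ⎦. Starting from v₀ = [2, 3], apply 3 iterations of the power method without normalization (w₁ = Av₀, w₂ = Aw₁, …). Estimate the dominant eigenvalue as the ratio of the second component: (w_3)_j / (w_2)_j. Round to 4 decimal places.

λ ≈ 6.0769

w1 = Av₀ = (4·2 + 1·3; 2·2 + 5·3) = (11, 19)
w2 = Aw1 = (4·11 + 1·19; 2·11 + 5·19) = (63, 117)
w3 = Aw2 = (369, 711)
Ratio at component: 711 / 117 = 6.0769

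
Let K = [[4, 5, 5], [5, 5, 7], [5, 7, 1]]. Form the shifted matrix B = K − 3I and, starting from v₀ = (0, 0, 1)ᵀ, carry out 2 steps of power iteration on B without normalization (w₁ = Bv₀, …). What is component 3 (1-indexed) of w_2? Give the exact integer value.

B = K − 3I has rows (1, 5, 5); (5, 2, 7); (5, 7, -2)
w1 = Bv₀ = (1·0 + 5·0 + 5·1; 5·0 + 2·0 + 7·1; 5·0 + 7·0 + (-2)·1) = (5, 7, -2)
w2 = Bw1 = (1·5 + 5·7 + 5·(-2); 5·5 + 2·7 + 7·(-2); 5·5 + 7·7 + (-2)·(-2)) = (30, 25, 78)
Requested component of w2: 78

78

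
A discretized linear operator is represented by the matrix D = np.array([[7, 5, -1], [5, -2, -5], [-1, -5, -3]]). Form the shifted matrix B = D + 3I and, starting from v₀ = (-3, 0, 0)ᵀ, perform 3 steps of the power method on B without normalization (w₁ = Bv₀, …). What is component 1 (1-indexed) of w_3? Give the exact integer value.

-4785

B = D + 3I has rows (10, 5, -1); (5, 1, -5); (-1, -5, 0)
w1 = Bv₀ = (10·(-3) + 5·0 + (-1)·0; 5·(-3) + 1·0 + (-5)·0; (-1)·(-3) + (-5)·0 + 0·0) = (-30, -15, 3)
w2 = Bw1 = (10·(-30) + 5·(-15) + (-1)·3; 5·(-30) + 1·(-15) + (-5)·3; (-1)·(-30) + (-5)·(-15) + 0·3) = (-378, -180, 105)
w3 = Bw2 = (-4785, -2595, 1278)
Requested component of w3: -4785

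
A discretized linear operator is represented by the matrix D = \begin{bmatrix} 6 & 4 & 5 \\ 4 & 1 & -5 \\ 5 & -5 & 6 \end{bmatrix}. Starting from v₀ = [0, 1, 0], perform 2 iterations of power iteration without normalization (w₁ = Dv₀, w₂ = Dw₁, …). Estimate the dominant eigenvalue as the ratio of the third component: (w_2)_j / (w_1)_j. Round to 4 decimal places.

w1 = Dv₀ = (6·0 + 4·1 + 5·0; 4·0 + 1·1 + (-5)·0; 5·0 + (-5)·1 + 6·0) = (4, 1, -5)
w2 = Dw1 = (6·4 + 4·1 + 5·(-5); 4·4 + 1·1 + (-5)·(-5); 5·4 + (-5)·1 + 6·(-5)) = (3, 42, -15)
Ratio at component: -15 / -5 = 3.0000

3.0000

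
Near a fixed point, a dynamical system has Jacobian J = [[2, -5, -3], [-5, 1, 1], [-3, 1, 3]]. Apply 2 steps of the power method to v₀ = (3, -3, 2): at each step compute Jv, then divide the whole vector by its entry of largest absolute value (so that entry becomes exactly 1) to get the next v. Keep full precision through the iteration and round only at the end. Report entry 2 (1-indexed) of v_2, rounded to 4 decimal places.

-0.7578

Jv0 = (15.00000, -16.00000, -6.00000); divide by -16.00000 → v1 = (-0.93750, 1.00000, 0.37500)
Jv1 = (-8.00000, 6.06250, 4.93750); divide by -8.00000 → v2 = (1.00000, -0.75781, -0.61719)
Requested entry of v2: -97/128 = -0.7578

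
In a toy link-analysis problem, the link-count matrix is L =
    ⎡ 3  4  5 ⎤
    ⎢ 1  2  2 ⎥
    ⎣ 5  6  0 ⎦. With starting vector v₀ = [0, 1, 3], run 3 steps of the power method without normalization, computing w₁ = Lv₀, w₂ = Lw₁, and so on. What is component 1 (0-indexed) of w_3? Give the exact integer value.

499

w1 = Lv₀ = (3·0 + 4·1 + 5·3; 1·0 + 2·1 + 2·3; 5·0 + 6·1 + 0·3) = (19, 8, 6)
w2 = Lw1 = (3·19 + 4·8 + 5·6; 1·19 + 2·8 + 2·6; 5·19 + 6·8 + 0·6) = (119, 47, 143)
w3 = Lw2 = (1260, 499, 877)
The requested component of w3 is 499.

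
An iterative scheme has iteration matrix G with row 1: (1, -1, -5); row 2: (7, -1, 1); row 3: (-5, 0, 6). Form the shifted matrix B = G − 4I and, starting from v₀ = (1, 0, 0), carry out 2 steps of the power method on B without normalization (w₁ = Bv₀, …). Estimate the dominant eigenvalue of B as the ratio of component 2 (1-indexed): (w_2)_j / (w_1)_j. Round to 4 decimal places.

B = G − 4I has rows (-3, -1, -5); (7, -5, 1); (-5, 0, 2)
w1 = Bv₀ = ((-3)·1 + (-1)·0 + (-5)·0; 7·1 + (-5)·0 + 1·0; (-5)·1 + 0·0 + 2·0) = (-3, 7, -5)
w2 = Bw1 = ((-3)·(-3) + (-1)·7 + (-5)·(-5); 7·(-3) + (-5)·7 + 1·(-5); (-5)·(-3) + 0·7 + 2·(-5)) = (27, -61, 5)
Ratio: -61/7 = -8.7143

μ ≈ -8.7143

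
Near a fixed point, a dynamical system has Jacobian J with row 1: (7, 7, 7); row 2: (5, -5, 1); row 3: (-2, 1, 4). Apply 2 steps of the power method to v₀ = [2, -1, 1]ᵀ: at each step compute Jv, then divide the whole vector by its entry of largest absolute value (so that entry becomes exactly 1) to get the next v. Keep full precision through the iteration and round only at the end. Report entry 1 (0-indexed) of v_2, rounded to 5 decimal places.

-0.05419

Jv0 = (14.000000, 16.000000, -1.000000); divide by 16.000000 → v1 = (0.875000, 1.000000, -0.062500)
Jv1 = (12.687500, -0.687500, -1.000000); divide by 12.687500 → v2 = (1.000000, -0.054187, -0.078818)
Requested entry of v2: -11/203 = -0.05419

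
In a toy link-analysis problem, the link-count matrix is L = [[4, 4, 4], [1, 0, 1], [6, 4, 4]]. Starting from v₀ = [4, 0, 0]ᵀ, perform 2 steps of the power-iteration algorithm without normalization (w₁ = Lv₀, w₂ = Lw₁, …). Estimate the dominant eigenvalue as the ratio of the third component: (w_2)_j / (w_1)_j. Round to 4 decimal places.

w1 = Lv₀ = (16, 4, 24)
w2 = Lw1 = (176, 40, 208)
Ratio at component: 208 / 24 = 8.6667

8.6667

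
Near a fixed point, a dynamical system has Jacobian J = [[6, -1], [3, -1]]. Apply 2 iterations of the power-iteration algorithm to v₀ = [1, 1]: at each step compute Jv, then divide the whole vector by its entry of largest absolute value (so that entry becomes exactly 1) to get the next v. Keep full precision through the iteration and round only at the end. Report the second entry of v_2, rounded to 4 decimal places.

0.4643

Jv0 = (5.00000, 2.00000); divide by 5.00000 → v1 = (1.00000, 0.40000)
Jv1 = (5.60000, 2.60000); divide by 5.60000 → v2 = (1.00000, 0.46429)
Requested entry of v2: 13/28 = 0.4643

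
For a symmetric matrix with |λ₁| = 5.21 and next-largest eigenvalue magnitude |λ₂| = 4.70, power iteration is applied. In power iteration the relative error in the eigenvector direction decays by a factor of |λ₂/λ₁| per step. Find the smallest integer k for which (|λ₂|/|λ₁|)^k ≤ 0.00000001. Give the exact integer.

|λ₂/λ₁| = 4.70/5.21 = 0.90211
Need k ≥ ln(0.00000001) / ln(0.90211) = -18.4207 / -0.1030 ≈ 178.811
Smallest integer k satisfying the bound: 179

179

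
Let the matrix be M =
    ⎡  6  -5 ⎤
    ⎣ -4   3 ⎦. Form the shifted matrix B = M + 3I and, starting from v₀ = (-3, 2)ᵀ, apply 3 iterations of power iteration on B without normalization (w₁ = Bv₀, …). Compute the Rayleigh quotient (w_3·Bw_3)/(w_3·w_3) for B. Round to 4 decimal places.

B = M + 3I has rows (9, -5); (-4, 6)
w1 = Bv₀ = (9·(-3) + (-5)·2; (-4)·(-3) + 6·2) = (-37, 24)
w2 = Bw1 = (9·(-37) + (-5)·24; (-4)·(-37) + 6·24) = (-453, 292)
w3 = Bw2 = (-5537, 3564)
Bw3 = (-67653, 43532)
w3·Bw3 = 529742709; w3·w3 = 43360465; μ ≈ 529742709/43360465 = 12.2172

μ ≈ 12.2172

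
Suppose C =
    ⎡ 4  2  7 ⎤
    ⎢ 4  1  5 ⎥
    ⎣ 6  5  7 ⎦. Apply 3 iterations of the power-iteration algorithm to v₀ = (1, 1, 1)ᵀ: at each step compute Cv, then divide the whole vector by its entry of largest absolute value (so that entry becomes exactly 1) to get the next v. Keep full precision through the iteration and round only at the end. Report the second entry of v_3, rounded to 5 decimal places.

Cv0 = (13.000000, 10.000000, 18.000000); divide by 18.000000 → v1 = (0.722222, 0.555556, 1.000000)
Cv1 = (11.000000, 8.444444, 14.111111); divide by 14.111111 → v2 = (0.779528, 0.598425, 1.000000)
Cv2 = (11.314961, 8.716535, 14.669291); divide by 14.669291 → v3 = (0.771337, 0.594203, 1.000000)
Requested entry of v3: 2214/3726 = 0.59420

0.59420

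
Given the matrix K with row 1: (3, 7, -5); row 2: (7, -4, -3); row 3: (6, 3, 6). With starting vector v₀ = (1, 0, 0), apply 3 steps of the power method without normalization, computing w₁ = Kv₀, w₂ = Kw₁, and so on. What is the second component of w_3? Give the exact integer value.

w1 = Kv₀ = (3·1 + 7·0 + (-5)·0; 7·1 + (-4)·0 + (-3)·0; 6·1 + 3·0 + 6·0) = (3, 7, 6)
w2 = Kw1 = (3·3 + 7·7 + (-5)·6; 7·3 + (-4)·7 + (-3)·6; 6·3 + 3·7 + 6·6) = (28, -25, 75)
w3 = Kw2 = (-466, 71, 543)
The requested component of w3 is 71.

71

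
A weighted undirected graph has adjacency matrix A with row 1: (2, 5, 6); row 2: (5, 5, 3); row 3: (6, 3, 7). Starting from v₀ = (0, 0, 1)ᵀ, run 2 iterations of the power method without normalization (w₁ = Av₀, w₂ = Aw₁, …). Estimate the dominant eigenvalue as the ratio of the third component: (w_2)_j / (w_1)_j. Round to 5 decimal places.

w1 = Av₀ = (6, 3, 7)
w2 = Aw1 = (69, 66, 94)
Ratio at component: 94 / 7 = 13.42857

13.42857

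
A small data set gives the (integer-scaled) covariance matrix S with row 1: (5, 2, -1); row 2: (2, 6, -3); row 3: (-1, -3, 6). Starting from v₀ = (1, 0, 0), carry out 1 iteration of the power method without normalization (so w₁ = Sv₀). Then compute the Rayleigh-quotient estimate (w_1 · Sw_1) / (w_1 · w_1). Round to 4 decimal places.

w1 = Sv₀ = (5, 2, -1)
Sw1 = (30, 25, -17)
w1·Sw1 = 5·30 + 2·25 + (-1)·(-17) = 217; w1·w1 = 5·5 + 2·2 + (-1)·(-1) = 30
λ ≈ 217/30 = 7.2333

7.2333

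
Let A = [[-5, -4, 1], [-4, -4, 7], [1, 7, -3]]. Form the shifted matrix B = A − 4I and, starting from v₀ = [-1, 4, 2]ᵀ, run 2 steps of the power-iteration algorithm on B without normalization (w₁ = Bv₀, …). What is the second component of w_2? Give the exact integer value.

223

B = A − 4I has rows (-9, -4, 1); (-4, -8, 7); (1, 7, -7)
w1 = Bv₀ = ((-9)·(-1) + (-4)·4 + 1·2; (-4)·(-1) + (-8)·4 + 7·2; 1·(-1) + 7·4 + (-7)·2) = (-5, -14, 13)
w2 = Bw1 = ((-9)·(-5) + (-4)·(-14) + 1·13; (-4)·(-5) + (-8)·(-14) + 7·13; 1·(-5) + 7·(-14) + (-7)·13) = (114, 223, -194)
Requested component of w2: 223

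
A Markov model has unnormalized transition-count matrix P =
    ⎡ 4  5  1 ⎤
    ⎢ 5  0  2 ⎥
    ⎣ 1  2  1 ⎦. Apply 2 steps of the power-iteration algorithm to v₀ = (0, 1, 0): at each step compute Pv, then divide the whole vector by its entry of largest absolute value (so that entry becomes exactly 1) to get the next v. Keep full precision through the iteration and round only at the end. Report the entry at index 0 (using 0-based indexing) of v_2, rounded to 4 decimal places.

Pv0 = (5.00000, 0.00000, 2.00000); divide by 5.00000 → v1 = (1.00000, 0.00000, 0.40000)
Pv1 = (4.40000, 5.80000, 1.40000); divide by 5.80000 → v2 = (0.75862, 1.00000, 0.24138)
Requested entry of v2: 22/29 = 0.7586

0.7586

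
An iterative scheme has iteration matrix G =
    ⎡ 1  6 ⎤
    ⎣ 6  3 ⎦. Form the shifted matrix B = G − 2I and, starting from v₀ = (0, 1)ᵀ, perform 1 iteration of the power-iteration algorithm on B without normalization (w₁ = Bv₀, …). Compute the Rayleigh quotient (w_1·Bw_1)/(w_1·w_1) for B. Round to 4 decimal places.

1.0000

B = G − 2I has rows (-1, 6); (6, 1)
w1 = Bv₀ = ((-1)·0 + 6·1; 6·0 + 1·1) = (6, 1)
Bw1 = (0, 37)
w1·Bw1 = 37; w1·w1 = 37; μ ≈ 37/37 = 1.0000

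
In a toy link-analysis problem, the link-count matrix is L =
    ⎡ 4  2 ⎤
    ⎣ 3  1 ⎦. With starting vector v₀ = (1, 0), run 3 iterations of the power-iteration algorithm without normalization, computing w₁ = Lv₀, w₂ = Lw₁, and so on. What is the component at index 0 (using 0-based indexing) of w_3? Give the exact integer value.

w1 = Lv₀ = (4·1 + 2·0; 3·1 + 1·0) = (4, 3)
w2 = Lw1 = (4·4 + 2·3; 3·4 + 1·3) = (22, 15)
w3 = Lw2 = (118, 81)
The requested component of w3 is 118.

118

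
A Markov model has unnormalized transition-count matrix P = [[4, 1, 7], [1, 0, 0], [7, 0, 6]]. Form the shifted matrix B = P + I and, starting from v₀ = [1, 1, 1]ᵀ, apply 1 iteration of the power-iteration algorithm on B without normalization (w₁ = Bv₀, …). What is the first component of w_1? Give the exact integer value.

B = P + I has rows (5, 1, 7); (1, 1, 0); (7, 0, 7)
w1 = Bv₀ = (5·1 + 1·1 + 7·1; 1·1 + 1·1 + 0·1; 7·1 + 0·1 + 7·1) = (13, 2, 14)
Requested component of w1: 13

13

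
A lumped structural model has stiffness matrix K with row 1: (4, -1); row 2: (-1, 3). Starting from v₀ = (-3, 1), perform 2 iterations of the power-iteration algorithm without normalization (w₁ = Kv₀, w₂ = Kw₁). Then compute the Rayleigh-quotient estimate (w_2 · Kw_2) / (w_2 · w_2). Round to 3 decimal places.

4.609

w1 = Kv₀ = (4·(-3) + (-1)·1; (-1)·(-3) + 3·1) = (-13, 6)
w2 = Kw1 = (4·(-13) + (-1)·6; (-1)·(-13) + 3·6) = (-58, 31)
Kw2 = (-263, 151)
w2·Kw2 = (-58)·(-263) + 31·151 = 19935; w2·w2 = (-58)·(-58) + 31·31 = 4325
λ ≈ 19935/4325 = 4.609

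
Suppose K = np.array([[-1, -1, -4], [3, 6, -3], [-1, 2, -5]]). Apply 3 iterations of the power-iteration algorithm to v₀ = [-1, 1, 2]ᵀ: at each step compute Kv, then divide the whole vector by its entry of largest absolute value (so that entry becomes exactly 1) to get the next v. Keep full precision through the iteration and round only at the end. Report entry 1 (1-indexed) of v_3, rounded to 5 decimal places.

0.62406

Kv0 = (-8.000000, -3.000000, -7.000000); divide by -8.000000 → v1 = (1.000000, 0.375000, 0.875000)
Kv1 = (-4.875000, 2.625000, -4.625000); divide by -4.875000 → v2 = (1.000000, -0.538462, 0.948718)
Kv2 = (-4.256410, -3.076923, -6.820513); divide by -6.820513 → v3 = (0.624060, 0.451128, 1.000000)
Requested entry of v3: -166/-266 = 0.62406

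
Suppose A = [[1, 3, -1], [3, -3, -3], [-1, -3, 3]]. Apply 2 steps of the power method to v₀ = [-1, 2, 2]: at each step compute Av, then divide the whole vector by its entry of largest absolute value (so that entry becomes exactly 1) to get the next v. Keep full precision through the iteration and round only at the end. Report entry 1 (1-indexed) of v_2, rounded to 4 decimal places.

-0.8431

Av0 = (3.00000, -15.00000, 1.00000); divide by -15.00000 → v1 = (-0.20000, 1.00000, -0.06667)
Av1 = (2.86667, -3.40000, -3.00000); divide by -3.40000 → v2 = (-0.84314, 1.00000, 0.88235)
Requested entry of v2: -43/51 = -0.8431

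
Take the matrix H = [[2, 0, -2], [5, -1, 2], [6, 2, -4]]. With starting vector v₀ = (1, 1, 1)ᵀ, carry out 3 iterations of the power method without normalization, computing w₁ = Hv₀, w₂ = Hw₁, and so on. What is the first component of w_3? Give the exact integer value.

w1 = Hv₀ = (2·1 + 0·1 + (-2)·1; 5·1 + (-1)·1 + 2·1; 6·1 + 2·1 + (-4)·1) = (0, 6, 4)
w2 = Hw1 = (2·0 + 0·6 + (-2)·4; 5·0 + (-1)·6 + 2·4; 6·0 + 2·6 + (-4)·4) = (-8, 2, -4)
w3 = Hw2 = (-8, -50, -28)
The requested component of w3 is -8.

-8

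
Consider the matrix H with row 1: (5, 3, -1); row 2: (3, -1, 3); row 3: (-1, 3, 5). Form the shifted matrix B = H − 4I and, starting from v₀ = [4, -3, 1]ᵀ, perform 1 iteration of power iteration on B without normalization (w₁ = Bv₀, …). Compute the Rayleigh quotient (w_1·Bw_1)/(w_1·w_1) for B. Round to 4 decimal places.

B = H − 4I has rows (1, 3, -1); (3, -5, 3); (-1, 3, 1)
w1 = Bv₀ = (1·4 + 3·(-3) + (-1)·1; 3·4 + (-5)·(-3) + 3·1; (-1)·4 + 3·(-3) + 1·1) = (-6, 30, -12)
Bw1 = (96, -204, 84)
w1·Bw1 = -7704; w1·w1 = 1080; μ ≈ -7704/1080 = -7.1333

-7.1333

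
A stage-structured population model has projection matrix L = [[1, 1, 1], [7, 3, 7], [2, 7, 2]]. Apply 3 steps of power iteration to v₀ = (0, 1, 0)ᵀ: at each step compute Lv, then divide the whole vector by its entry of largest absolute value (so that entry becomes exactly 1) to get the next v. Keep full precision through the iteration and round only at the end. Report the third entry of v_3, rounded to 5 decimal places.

1.00000

Lv0 = (1.000000, 3.000000, 7.000000); divide by 7.000000 → v1 = (0.142857, 0.428571, 1.000000)
Lv1 = (1.571429, 9.285714, 5.285714); divide by 9.285714 → v2 = (0.169231, 1.000000, 0.569231)
Lv2 = (1.738462, 8.169231, 8.476923); divide by 8.476923 → v3 = (0.205082, 0.963702, 1.000000)
Requested entry of v3: 551/551 = 1.00000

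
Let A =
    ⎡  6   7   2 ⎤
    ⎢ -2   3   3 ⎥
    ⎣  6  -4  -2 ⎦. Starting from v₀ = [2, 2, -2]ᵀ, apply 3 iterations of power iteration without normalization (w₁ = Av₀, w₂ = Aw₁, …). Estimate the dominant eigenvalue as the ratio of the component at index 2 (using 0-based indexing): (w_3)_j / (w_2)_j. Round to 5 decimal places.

w1 = Av₀ = (6·2 + 7·2 + 2·(-2); (-2)·2 + 3·2 + 3·(-2); 6·2 + (-4)·2 + (-2)·(-2)) = (22, -4, 8)
w2 = Aw1 = (6·22 + 7·(-4) + 2·8; (-2)·22 + 3·(-4) + 3·8; 6·22 + (-4)·(-4) + (-2)·8) = (120, -32, 132)
w3 = Aw2 = (760, 60, 584)
Ratio at component: 584 / 132 = 4.42424

λ ≈ 4.42424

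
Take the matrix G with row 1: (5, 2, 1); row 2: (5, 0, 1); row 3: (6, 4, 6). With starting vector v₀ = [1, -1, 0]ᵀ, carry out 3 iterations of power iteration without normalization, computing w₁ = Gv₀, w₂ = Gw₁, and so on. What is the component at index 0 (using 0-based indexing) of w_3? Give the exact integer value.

w1 = Gv₀ = (3, 5, 2)
w2 = Gw1 = (27, 17, 50)
w3 = Gw2 = (219, 185, 530)
The requested component of w3 is 219.

219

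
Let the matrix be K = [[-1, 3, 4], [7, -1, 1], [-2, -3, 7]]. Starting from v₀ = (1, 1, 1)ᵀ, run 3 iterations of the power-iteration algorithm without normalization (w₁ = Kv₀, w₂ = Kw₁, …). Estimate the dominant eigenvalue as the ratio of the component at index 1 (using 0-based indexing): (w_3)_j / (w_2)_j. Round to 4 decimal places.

w1 = Kv₀ = (6, 7, 2)
w2 = Kw1 = (23, 37, -19)
w3 = Kw2 = (12, 105, -290)
Ratio at component: 105 / 37 = 2.8378

2.8378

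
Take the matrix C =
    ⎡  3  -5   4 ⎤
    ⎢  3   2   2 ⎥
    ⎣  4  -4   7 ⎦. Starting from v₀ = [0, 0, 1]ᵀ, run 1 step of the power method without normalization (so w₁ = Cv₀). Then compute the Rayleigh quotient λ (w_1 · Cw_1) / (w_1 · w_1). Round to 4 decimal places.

w1 = Cv₀ = (4, 2, 7)
Cw1 = (30, 30, 57)
w1·Cw1 = 4·30 + 2·30 + 7·57 = 579; w1·w1 = 4·4 + 2·2 + 7·7 = 69
λ ≈ 579/69 = 8.3913

8.3913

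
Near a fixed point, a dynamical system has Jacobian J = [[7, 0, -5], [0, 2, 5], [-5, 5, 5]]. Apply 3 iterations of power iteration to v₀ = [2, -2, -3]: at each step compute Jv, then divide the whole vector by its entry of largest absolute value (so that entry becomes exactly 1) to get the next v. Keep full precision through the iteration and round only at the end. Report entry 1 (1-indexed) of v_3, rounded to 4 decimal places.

-0.9386

Jv0 = (29.00000, -19.00000, -35.00000); divide by -35.00000 → v1 = (-0.82857, 0.54286, 1.00000)
Jv1 = (-10.80000, 6.08571, 11.85714); divide by 11.85714 → v2 = (-0.91084, 0.51325, 1.00000)
Jv2 = (-11.37590, 6.02651, 12.12048); divide by 12.12048 → v3 = (-0.93857, 0.49722, 1.00000)
Requested entry of v3: 4721/-5030 = -0.9386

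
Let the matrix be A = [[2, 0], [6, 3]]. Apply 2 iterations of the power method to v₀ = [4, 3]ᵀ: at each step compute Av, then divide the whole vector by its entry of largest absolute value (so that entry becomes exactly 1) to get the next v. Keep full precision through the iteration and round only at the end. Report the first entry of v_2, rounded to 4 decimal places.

0.1088

Av0 = (8.00000, 33.00000); divide by 33.00000 → v1 = (0.24242, 1.00000)
Av1 = (0.48485, 4.45455); divide by 4.45455 → v2 = (0.10884, 1.00000)
Requested entry of v2: 16/147 = 0.1088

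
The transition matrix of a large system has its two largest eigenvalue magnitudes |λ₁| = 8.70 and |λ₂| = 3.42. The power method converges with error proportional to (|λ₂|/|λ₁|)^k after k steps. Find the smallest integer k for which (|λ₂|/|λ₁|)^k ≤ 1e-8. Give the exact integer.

20

|λ₂/λ₁| = 3.42/8.70 = 0.39310
Need k ≥ ln(1e-8) / ln(0.39310) = -18.4207 / -0.9337 ≈ 19.729
Smallest integer k satisfying the bound: 20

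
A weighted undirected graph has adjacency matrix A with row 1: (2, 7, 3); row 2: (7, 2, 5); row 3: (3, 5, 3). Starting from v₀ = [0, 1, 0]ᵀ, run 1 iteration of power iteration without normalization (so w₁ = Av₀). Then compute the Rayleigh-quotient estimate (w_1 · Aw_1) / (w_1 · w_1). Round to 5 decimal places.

w1 = Av₀ = (7, 2, 5)
Aw1 = (43, 78, 46)
w1·Aw1 = 7·43 + 2·78 + 5·46 = 687; w1·w1 = 7·7 + 2·2 + 5·5 = 78
λ ≈ 687/78 = 8.80769

8.80769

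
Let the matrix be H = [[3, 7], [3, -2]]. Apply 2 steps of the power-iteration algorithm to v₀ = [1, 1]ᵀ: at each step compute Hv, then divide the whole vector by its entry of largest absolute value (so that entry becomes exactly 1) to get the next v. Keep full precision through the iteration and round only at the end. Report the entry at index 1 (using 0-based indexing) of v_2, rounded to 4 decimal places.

0.7568

Hv0 = (10.00000, 1.00000); divide by 10.00000 → v1 = (1.00000, 0.10000)
Hv1 = (3.70000, 2.80000); divide by 3.70000 → v2 = (1.00000, 0.75676)
Requested entry of v2: 28/37 = 0.7568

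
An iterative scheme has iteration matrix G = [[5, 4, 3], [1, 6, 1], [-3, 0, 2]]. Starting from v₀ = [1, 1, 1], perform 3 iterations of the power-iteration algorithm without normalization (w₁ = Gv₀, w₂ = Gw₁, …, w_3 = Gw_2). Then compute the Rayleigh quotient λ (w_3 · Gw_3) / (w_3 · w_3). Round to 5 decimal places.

λ ≈ 6.36006

w1 = Gv₀ = (5·1 + 4·1 + 3·1; 1·1 + 6·1 + 1·1; (-3)·1 + 0·1 + 2·1) = (12, 8, -1)
w2 = Gw1 = (5·12 + 4·8 + 3·(-1); 1·12 + 6·8 + 1·(-1); (-3)·12 + 0·8 + 2·(-1)) = (89, 59, -38)
w3 = Gw2 = (567, 405, -343)
Gw3 = (3426, 2654, -2387)
w3·Gw3 = 567·3426 + 405·2654 + (-343)·(-2387) = 3836153; w3·w3 = 567·567 + 405·405 + (-343)·(-343) = 603163
λ ≈ 3836153/603163 = 6.36006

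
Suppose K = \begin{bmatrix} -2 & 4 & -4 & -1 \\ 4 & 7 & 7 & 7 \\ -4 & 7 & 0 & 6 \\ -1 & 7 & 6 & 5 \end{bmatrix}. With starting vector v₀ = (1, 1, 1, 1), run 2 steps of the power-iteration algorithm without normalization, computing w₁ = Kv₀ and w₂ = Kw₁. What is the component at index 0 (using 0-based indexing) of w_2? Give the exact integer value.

w1 = Kv₀ = (-3, 25, 9, 17)
w2 = Kw1 = (53, 345, 289, 317)
The requested component of w2 is 53.

53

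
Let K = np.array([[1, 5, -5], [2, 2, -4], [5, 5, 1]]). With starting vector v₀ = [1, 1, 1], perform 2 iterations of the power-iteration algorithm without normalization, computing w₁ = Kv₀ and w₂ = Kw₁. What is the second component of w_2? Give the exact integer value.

w1 = Kv₀ = (1·1 + 5·1 + (-5)·1; 2·1 + 2·1 + (-4)·1; 5·1 + 5·1 + 1·1) = (1, 0, 11)
w2 = Kw1 = (1·1 + 5·0 + (-5)·11; 2·1 + 2·0 + (-4)·11; 5·1 + 5·0 + 1·11) = (-54, -42, 16)
The requested component of w2 is -42.

-42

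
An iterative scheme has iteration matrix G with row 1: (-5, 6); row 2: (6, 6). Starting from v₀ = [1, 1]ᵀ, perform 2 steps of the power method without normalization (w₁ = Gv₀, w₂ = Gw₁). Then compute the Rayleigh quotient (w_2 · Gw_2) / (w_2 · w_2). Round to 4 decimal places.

w1 = Gv₀ = ((-5)·1 + 6·1; 6·1 + 6·1) = (1, 12)
w2 = Gw1 = ((-5)·1 + 6·12; 6·1 + 6·12) = (67, 78)
Gw2 = (133, 870)
w2·Gw2 = 67·133 + 78·870 = 76771; w2·w2 = 67·67 + 78·78 = 10573
λ ≈ 76771/10573 = 7.2610

7.2610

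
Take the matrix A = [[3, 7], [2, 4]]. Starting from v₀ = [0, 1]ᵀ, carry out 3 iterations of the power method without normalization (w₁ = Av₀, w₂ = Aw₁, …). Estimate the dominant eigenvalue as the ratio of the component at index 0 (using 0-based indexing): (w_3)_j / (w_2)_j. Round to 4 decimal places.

7.2857

w1 = Av₀ = (3·0 + 7·1; 2·0 + 4·1) = (7, 4)
w2 = Aw1 = (3·7 + 7·4; 2·7 + 4·4) = (49, 30)
w3 = Aw2 = (357, 218)
Ratio at component: 357 / 49 = 7.2857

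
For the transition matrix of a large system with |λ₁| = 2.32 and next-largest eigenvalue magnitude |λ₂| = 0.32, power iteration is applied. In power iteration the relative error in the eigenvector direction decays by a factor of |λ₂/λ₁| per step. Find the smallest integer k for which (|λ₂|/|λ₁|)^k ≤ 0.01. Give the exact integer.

3

|λ₂/λ₁| = 0.32/2.32 = 0.13793
Need k ≥ ln(0.01) / ln(0.13793) = -4.6052 / -1.9810 ≈ 2.325
Smallest integer k satisfying the bound: 3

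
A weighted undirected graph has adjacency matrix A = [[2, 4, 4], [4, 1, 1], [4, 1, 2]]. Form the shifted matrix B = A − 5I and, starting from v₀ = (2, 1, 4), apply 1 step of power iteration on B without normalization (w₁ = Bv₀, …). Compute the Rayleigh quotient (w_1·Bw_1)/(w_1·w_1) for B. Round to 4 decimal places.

B = A − 5I has rows (-3, 4, 4); (4, -4, 1); (4, 1, -3)
w1 = Bv₀ = (14, 8, -3)
Bw1 = (-22, 21, 73)
w1·Bw1 = -359; w1·w1 = 269; μ ≈ -359/269 = -1.3346

μ ≈ -1.3346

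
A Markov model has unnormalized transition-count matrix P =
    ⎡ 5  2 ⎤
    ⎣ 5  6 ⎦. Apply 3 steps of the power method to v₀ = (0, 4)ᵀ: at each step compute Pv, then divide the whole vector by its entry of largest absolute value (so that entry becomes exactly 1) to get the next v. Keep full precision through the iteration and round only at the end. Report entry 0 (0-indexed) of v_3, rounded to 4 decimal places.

Pv0 = (8.00000, 24.00000); divide by 24.00000 → v1 = (0.33333, 1.00000)
Pv1 = (3.66667, 7.66667); divide by 7.66667 → v2 = (0.47826, 1.00000)
Pv2 = (4.39130, 8.39130); divide by 8.39130 → v3 = (0.52332, 1.00000)
Requested entry of v3: 808/1544 = 0.5233

0.5233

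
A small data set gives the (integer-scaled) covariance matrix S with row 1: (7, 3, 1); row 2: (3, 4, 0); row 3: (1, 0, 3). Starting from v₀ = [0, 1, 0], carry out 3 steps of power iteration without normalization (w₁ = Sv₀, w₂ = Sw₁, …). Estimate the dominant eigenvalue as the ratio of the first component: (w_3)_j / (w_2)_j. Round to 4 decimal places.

9.3636

w1 = Sv₀ = (3, 4, 0)
w2 = Sw1 = (33, 25, 3)
w3 = Sw2 = (309, 199, 42)
Ratio at component: 309 / 33 = 9.3636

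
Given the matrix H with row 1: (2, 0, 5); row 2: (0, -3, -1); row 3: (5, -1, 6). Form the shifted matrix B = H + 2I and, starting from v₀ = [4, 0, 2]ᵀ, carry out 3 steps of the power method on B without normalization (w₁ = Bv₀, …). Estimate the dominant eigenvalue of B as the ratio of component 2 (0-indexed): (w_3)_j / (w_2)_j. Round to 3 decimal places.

11.462

B = H + 2I has rows (4, 0, 5); (0, -1, -1); (5, -1, 8)
w1 = Bv₀ = (26, -2, 36)
w2 = Bw1 = (284, -34, 420)
w3 = Bw2 = (3236, -386, 4814)
Ratio: 4814/420 = 11.462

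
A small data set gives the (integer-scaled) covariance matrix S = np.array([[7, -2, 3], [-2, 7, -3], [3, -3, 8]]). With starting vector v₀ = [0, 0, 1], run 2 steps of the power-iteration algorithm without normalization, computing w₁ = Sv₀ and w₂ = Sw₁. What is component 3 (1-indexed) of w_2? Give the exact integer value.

w1 = Sv₀ = (3, -3, 8)
w2 = Sw1 = (51, -51, 82)
The requested component of w2 is 82.

82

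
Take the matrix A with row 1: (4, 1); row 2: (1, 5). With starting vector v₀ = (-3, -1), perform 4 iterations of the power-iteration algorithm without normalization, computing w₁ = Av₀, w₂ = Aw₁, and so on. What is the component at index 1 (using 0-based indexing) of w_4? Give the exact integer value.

-1918

w1 = Av₀ = (4·(-3) + 1·(-1); 1·(-3) + 5·(-1)) = (-13, -8)
w2 = Aw1 = (4·(-13) + 1·(-8); 1·(-13) + 5·(-8)) = (-60, -53)
w3 = Aw2 = (-293, -325)
w4 = Aw3 = (-1497, -1918)
The requested component of w4 is -1918.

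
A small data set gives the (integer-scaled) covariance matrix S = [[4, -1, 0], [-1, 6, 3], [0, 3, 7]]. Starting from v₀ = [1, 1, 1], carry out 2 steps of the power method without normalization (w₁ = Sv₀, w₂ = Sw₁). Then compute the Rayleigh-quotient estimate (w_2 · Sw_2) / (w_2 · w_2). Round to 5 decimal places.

w1 = Sv₀ = (4·1 + (-1)·1 + 0·1; (-1)·1 + 6·1 + 3·1; 0·1 + 3·1 + 7·1) = (3, 8, 10)
w2 = Sw1 = (4·3 + (-1)·8 + 0·10; (-1)·3 + 6·8 + 3·10; 0·3 + 3·8 + 7·10) = (4, 75, 94)
Sw2 = (-59, 728, 883)
w2·Sw2 = 4·(-59) + 75·728 + 94·883 = 137366; w2·w2 = 4·4 + 75·75 + 94·94 = 14477
λ ≈ 137366/14477 = 9.48857

λ ≈ 9.48857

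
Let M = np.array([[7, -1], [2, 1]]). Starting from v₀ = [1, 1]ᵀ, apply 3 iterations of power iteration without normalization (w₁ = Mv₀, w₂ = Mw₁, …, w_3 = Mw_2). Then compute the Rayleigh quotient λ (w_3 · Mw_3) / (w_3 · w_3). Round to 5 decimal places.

6.62905

w1 = Mv₀ = (6, 3)
w2 = Mw1 = (39, 15)
w3 = Mw2 = (258, 93)
Mw3 = (1713, 609)
w3·Mw3 = 258·1713 + 93·609 = 498591; w3·w3 = 258·258 + 93·93 = 75213
λ ≈ 498591/75213 = 6.62905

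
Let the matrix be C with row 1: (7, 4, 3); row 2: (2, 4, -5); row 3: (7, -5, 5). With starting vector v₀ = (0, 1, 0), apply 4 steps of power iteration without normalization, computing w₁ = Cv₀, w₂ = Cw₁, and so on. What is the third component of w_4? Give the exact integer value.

106

w1 = Cv₀ = (4, 4, -5)
w2 = Cw1 = (29, 49, -17)
w3 = Cw2 = (348, 339, -127)
w4 = Cw3 = (3411, 2687, 106)
The requested component of w4 is 106.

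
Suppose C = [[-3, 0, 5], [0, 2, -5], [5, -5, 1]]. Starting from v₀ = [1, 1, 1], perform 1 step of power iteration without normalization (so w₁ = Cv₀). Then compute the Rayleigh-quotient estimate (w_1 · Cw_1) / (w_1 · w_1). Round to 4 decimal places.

w1 = Cv₀ = ((-3)·1 + 0·1 + 5·1; 0·1 + 2·1 + (-5)·1; 5·1 + (-5)·1 + 1·1) = (2, -3, 1)
Cw1 = (-1, -11, 26)
w1·Cw1 = 2·(-1) + (-3)·(-11) + 1·26 = 57; w1·w1 = 2·2 + (-3)·(-3) + 1·1 = 14
λ ≈ 57/14 = 4.0714

4.0714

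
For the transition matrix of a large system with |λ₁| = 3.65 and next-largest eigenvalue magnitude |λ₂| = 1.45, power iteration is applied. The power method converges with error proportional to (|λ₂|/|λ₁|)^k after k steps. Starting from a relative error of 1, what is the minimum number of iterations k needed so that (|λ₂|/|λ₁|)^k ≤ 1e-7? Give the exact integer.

18

|λ₂/λ₁| = 1.45/3.65 = 0.39726
Need k ≥ ln(1e-7) / ln(0.39726) = -16.1181 / -0.9232 ≈ 17.460
Smallest integer k satisfying the bound: 18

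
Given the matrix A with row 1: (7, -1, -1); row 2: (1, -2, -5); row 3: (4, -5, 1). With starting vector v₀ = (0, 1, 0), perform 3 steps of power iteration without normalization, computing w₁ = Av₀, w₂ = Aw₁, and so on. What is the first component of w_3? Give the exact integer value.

w1 = Av₀ = (-1, -2, -5)
w2 = Aw1 = (0, 28, 1)
w3 = Aw2 = (-29, -61, -139)
The requested component of w3 is -29.

-29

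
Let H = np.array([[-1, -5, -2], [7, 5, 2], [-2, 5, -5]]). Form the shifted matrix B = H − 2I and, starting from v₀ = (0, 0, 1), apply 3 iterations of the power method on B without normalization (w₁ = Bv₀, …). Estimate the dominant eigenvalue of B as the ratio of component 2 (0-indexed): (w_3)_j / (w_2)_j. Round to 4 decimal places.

-9.0635

B = H − 2I has rows (-3, -5, -2); (7, 3, 2); (-2, 5, -7)
w1 = Bv₀ = ((-3)·0 + (-5)·0 + (-2)·1; 7·0 + 3·0 + 2·1; (-2)·0 + 5·0 + (-7)·1) = (-2, 2, -7)
w2 = Bw1 = ((-3)·(-2) + (-5)·2 + (-2)·(-7); 7·(-2) + 3·2 + 2·(-7); (-2)·(-2) + 5·2 + (-7)·(-7)) = (10, -22, 63)
w3 = Bw2 = (-46, 130, -571)
Ratio: -571/63 = -9.0635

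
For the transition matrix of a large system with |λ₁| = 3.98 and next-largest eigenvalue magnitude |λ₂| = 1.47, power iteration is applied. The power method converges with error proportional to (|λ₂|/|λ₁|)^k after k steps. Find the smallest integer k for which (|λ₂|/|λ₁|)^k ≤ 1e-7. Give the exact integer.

17

|λ₂/λ₁| = 1.47/3.98 = 0.36935
Need k ≥ ln(1e-7) / ln(0.36935) = -16.1181 / -0.9960 ≈ 16.183
Smallest integer k satisfying the bound: 17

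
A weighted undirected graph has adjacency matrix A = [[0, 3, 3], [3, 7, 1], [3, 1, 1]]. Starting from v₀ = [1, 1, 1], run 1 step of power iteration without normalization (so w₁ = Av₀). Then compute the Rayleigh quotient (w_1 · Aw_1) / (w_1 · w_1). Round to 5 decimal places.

w1 = Av₀ = (0·1 + 3·1 + 3·1; 3·1 + 7·1 + 1·1; 3·1 + 1·1 + 1·1) = (6, 11, 5)
Aw1 = (48, 100, 34)
w1·Aw1 = 6·48 + 11·100 + 5·34 = 1558; w1·w1 = 6·6 + 11·11 + 5·5 = 182
λ ≈ 1558/182 = 8.56044

λ ≈ 8.56044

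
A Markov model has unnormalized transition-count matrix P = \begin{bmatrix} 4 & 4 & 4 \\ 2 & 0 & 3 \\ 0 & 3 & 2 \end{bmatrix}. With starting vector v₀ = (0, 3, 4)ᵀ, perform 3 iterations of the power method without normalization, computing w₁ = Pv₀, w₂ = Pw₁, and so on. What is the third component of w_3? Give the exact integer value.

w1 = Pv₀ = (28, 12, 17)
w2 = Pw1 = (228, 107, 70)
w3 = Pw2 = (1620, 666, 461)
The requested component of w3 is 461.

461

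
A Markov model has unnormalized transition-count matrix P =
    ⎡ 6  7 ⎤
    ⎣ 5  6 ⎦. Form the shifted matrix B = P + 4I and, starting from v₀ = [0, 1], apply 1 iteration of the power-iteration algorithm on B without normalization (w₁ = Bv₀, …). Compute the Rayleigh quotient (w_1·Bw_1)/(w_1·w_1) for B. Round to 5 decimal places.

15.63758

B = P + 4I has rows (10, 7); (5, 10)
w1 = Bv₀ = (10·0 + 7·1; 5·0 + 10·1) = (7, 10)
Bw1 = (140, 135)
w1·Bw1 = 2330; w1·w1 = 149; μ ≈ 2330/149 = 15.63758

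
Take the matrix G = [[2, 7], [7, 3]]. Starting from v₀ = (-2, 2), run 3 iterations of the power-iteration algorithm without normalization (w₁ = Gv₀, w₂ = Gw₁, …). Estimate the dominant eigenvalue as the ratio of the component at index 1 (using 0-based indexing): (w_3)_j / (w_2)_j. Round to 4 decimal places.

-2.4783

w1 = Gv₀ = (10, -8)
w2 = Gw1 = (-36, 46)
w3 = Gw2 = (250, -114)
Ratio at component: -114 / 46 = -2.4783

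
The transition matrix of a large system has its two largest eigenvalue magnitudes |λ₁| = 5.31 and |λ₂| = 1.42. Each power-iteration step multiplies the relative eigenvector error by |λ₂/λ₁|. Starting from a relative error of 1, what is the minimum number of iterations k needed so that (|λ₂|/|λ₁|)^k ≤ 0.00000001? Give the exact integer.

|λ₂/λ₁| = 1.42/5.31 = 0.26742
Need k ≥ ln(0.00000001) / ln(0.26742) = -18.4207 / -1.3189 ≈ 13.966
Smallest integer k satisfying the bound: 14

14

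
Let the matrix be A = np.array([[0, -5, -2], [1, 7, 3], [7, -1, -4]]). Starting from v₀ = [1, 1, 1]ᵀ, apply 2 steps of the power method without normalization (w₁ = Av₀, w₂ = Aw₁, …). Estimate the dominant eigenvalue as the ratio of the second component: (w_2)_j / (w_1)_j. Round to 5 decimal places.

6.90909

w1 = Av₀ = (-7, 11, 2)
w2 = Aw1 = (-59, 76, -68)
Ratio at component: 76 / 11 = 6.90909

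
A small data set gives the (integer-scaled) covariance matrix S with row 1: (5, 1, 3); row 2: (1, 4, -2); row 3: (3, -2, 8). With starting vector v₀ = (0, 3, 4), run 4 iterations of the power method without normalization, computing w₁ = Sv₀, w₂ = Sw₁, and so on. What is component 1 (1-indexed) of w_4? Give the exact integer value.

w1 = Sv₀ = (5·0 + 1·3 + 3·4; 1·0 + 4·3 + (-2)·4; 3·0 + (-2)·3 + 8·4) = (15, 4, 26)
w2 = Sw1 = (5·15 + 1·4 + 3·26; 1·15 + 4·4 + (-2)·26; 3·15 + (-2)·4 + 8·26) = (157, -21, 245)
w3 = Sw2 = (1499, -417, 2473)
w4 = Sw3 = (14497, -5115, 25115)
The requested component of w4 is 14497.

14497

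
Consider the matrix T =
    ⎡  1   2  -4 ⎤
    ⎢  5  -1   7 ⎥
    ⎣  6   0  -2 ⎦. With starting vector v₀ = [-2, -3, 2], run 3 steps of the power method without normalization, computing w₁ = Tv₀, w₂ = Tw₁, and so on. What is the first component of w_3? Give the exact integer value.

w1 = Tv₀ = (1·(-2) + 2·(-3) + (-4)·2; 5·(-2) + (-1)·(-3) + 7·2; 6·(-2) + 0·(-3) + (-2)·2) = (-16, 7, -16)
w2 = Tw1 = (1·(-16) + 2·7 + (-4)·(-16); 5·(-16) + (-1)·7 + 7·(-16); 6·(-16) + 0·7 + (-2)·(-16)) = (62, -199, -64)
w3 = Tw2 = (-80, 61, 500)
The requested component of w3 is -80.

-80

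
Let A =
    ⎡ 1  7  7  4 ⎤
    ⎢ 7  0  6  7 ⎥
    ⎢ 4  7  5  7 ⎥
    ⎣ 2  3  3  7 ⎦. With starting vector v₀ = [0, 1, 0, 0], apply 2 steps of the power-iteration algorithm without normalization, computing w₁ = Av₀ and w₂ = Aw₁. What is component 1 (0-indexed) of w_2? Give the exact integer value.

w1 = Av₀ = (7, 0, 7, 3)
w2 = Aw1 = (68, 112, 84, 56)
The requested component of w2 is 112.

112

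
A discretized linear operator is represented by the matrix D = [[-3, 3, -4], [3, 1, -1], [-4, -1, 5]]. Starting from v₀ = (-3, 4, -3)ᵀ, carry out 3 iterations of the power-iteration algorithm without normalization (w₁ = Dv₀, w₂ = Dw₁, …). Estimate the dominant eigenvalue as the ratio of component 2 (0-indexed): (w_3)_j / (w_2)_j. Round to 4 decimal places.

w1 = Dv₀ = ((-3)·(-3) + 3·4 + (-4)·(-3); 3·(-3) + 1·4 + (-1)·(-3); (-4)·(-3) + (-1)·4 + 5·(-3)) = (33, -2, -7)
w2 = Dw1 = ((-3)·33 + 3·(-2) + (-4)·(-7); 3·33 + 1·(-2) + (-1)·(-7); (-4)·33 + (-1)·(-2) + 5·(-7)) = (-77, 104, -165)
w3 = Dw2 = (1203, 38, -621)
Ratio at component: -621 / -165 = 3.7636

λ ≈ 3.7636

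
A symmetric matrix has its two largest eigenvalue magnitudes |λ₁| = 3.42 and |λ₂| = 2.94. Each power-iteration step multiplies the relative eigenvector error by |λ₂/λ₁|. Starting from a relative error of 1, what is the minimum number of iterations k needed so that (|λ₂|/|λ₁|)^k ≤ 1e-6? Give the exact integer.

|λ₂/λ₁| = 2.94/3.42 = 0.85965
Need k ≥ ln(1e-6) / ln(0.85965) = -13.8155 / -0.1512 ≈ 91.354
Smallest integer k satisfying the bound: 92

92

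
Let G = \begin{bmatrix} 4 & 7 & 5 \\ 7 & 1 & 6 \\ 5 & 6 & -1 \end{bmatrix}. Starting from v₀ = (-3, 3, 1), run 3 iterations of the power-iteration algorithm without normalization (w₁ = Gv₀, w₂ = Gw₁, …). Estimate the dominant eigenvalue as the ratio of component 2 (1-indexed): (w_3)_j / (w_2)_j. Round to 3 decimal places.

w1 = Gv₀ = (4·(-3) + 7·3 + 5·1; 7·(-3) + 1·3 + 6·1; 5·(-3) + 6·3 + (-1)·1) = (14, -12, 2)
w2 = Gw1 = (4·14 + 7·(-12) + 5·2; 7·14 + 1·(-12) + 6·2; 5·14 + 6·(-12) + (-1)·2) = (-18, 98, -4)
w3 = Gw2 = (594, -52, 502)
Ratio at component: -52 / 98 = -0.531

λ ≈ -0.531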